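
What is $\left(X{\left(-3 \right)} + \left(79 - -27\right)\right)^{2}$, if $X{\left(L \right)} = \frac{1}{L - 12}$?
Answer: $\frac{2524921}{225} \approx 11222.0$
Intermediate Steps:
$X{\left(L \right)} = \frac{1}{-12 + L}$
$\left(X{\left(-3 \right)} + \left(79 - -27\right)\right)^{2} = \left(\frac{1}{-12 - 3} + \left(79 - -27\right)\right)^{2} = \left(\frac{1}{-15} + \left(79 + 27\right)\right)^{2} = \left(- \frac{1}{15} + 106\right)^{2} = \left(\frac{1589}{15}\right)^{2} = \frac{2524921}{225}$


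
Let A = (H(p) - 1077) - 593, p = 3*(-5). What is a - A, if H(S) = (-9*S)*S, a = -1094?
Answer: 2601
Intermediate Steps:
p = -15
H(S) = -9*S**2
A = -3695 (A = (-9*(-15)**2 - 1077) - 593 = (-9*225 - 1077) - 593 = (-2025 - 1077) - 593 = -3102 - 593 = -3695)
a - A = -1094 - 1*(-3695) = -1094 + 3695 = 2601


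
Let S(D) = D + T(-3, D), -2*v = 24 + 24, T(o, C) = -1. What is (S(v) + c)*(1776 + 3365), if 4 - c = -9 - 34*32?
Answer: 5531716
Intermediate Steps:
v = -24 (v = -(24 + 24)/2 = -½*48 = -24)
c = 1101 (c = 4 - (-9 - 34*32) = 4 - (-9 - 1088) = 4 - 1*(-1097) = 4 + 1097 = 1101)
S(D) = -1 + D (S(D) = D - 1 = -1 + D)
(S(v) + c)*(1776 + 3365) = ((-1 - 24) + 1101)*(1776 + 3365) = (-25 + 1101)*5141 = 1076*5141 = 5531716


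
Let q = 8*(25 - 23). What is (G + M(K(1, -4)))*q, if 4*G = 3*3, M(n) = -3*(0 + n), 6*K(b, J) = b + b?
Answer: 20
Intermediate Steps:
K(b, J) = b/3 (K(b, J) = (b + b)/6 = (2*b)/6 = b/3)
M(n) = -3*n
G = 9/4 (G = (3*3)/4 = (¼)*9 = 9/4 ≈ 2.2500)
q = 16 (q = 8*2 = 16)
(G + M(K(1, -4)))*q = (9/4 - 1)*16 = (5/4)*16 = 20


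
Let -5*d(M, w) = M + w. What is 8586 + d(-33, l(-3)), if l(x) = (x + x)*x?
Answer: 8589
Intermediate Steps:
l(x) = 2*x**2 (l(x) = (2*x)*x = 2*x**2)
d(M, w) = -M/5 - w/5 (d(M, w) = -(M + w)/5 = -M/5 - w/5)
8586 + d(-33, l(-3)) = 8586 + (-1/5*(-33) - 2*(-3)**2/5) = 8586 + (33/5 - 2*9/5) = 8586 + (33/5 - 1/5*18) = 8586 + (33/5 - 18/5) = 8586 + 3 = 8589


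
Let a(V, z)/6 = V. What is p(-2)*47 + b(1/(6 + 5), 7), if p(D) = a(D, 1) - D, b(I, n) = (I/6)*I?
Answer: -341219/726 ≈ -470.00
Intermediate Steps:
b(I, n) = I²/6 (b(I, n) = (I/6)*I = I²/6)
a(V, z) = 6*V
p(D) = 5*D (p(D) = 6*D - D = 5*D)
p(-2)*47 + b(1/(6 + 5), 7) = (5*(-2))*47 + (1/(6 + 5))²/6 = -10*47 + (1/11)²/6 = -470 + (1/11)²/6 = -470 + (⅙)*(1/121) = -470 + 1/726 = -341219/726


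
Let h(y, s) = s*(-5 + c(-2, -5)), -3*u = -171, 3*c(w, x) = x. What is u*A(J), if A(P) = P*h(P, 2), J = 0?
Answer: 0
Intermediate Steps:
c(w, x) = x/3
u = 57 (u = -1/3*(-171) = 57)
h(y, s) = -20*s/3 (h(y, s) = s*(-5 + (1/3)*(-5)) = s*(-5 - 5/3) = s*(-20/3) = -20*s/3)
A(P) = -40*P/3 (A(P) = P*(-20/3*2) = P*(-40/3) = -40*P/3)
u*A(J) = 57*(-40/3*0) = 57*0 = 0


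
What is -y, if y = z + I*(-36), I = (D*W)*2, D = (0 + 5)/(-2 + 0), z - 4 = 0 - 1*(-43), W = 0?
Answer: -47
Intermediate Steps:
z = 47 (z = 4 + (0 - 1*(-43)) = 4 + (0 + 43) = 4 + 43 = 47)
D = -5/2 (D = 5/(-2) = 5*(-½) = -5/2 ≈ -2.5000)
I = 0 (I = -5/2*0*2 = 0*2 = 0)
y = 47 (y = 47 + 0*(-36) = 47 + 0 = 47)
-y = -1*47 = -47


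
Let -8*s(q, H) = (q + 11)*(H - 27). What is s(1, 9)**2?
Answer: 729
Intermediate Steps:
s(q, H) = -(-27 + H)*(11 + q)/8 (s(q, H) = -(q + 11)*(H - 27)/8 = -(11 + q)*(-27 + H)/8 = -(-27 + H)*(11 + q)/8)
s(1, 9)**2 = (297/8 - 11/8*9 + (27/8)*1 - 1/8*9*1)**2 = (297/8 - 99/8 + 27/8 - 9/8)**2 = 27**2 = 729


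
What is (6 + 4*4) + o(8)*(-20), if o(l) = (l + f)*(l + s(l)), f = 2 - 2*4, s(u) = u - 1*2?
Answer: -538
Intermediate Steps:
s(u) = -2 + u (s(u) = u - 2 = -2 + u)
f = -6 (f = 2 - 8 = -6)
o(l) = (-6 + l)*(-2 + 2*l) (o(l) = (l - 6)*(l + (-2 + l)) = (-6 + l)*(-2 + 2*l))
(6 + 4*4) + o(8)*(-20) = (6 + 4*4) + (12 - 14*8 + 2*8²)*(-20) = (6 + 16) + (12 - 112 + 2*64)*(-20) = 22 + (12 - 112 + 128)*(-20) = 22 + 28*(-20) = 22 - 560 = -538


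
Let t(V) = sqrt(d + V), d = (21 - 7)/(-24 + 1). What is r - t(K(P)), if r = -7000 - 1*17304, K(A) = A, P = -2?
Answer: -24304 - 2*I*sqrt(345)/23 ≈ -24304.0 - 1.6151*I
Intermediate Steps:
d = -14/23 (d = 14/(-23) = 14*(-1/23) = -14/23 ≈ -0.60870)
r = -24304 (r = -7000 - 17304 = -24304)
t(V) = sqrt(-14/23 + V)
r - t(K(P)) = -24304 - sqrt(-322 + 529*(-2))/23 = -24304 - sqrt(-322 - 1058)/23 = -24304 - sqrt(-1380)/23 = -24304 - 2*I*sqrt(345)/23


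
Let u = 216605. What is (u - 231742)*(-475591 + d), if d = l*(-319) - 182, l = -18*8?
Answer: 6506442669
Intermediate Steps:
l = -144
d = 45754 (d = -144*(-319) - 182 = 45936 - 182 = 45754)
(u - 231742)*(-475591 + d) = (216605 - 231742)*(-475591 + 45754) = -15137*(-429837) = 6506442669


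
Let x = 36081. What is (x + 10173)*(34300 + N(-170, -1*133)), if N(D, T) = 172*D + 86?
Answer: 238023084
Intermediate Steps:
N(D, T) = 86 + 172*D
(x + 10173)*(34300 + N(-170, -1*133)) = (36081 + 10173)*(34300 + (86 + 172*(-170))) = 46254*(34300 + (86 - 29240)) = 46254*(34300 - 29154) = 46254*5146 = 238023084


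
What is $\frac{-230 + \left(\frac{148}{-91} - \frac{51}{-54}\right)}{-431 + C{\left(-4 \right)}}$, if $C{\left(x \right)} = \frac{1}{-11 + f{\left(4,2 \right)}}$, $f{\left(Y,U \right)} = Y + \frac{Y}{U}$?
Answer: $\frac{1889285}{3531528} \approx 0.53498$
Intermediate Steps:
$C{\left(x \right)} = - \frac{1}{5}$ ($C{\left(x \right)} = \frac{1}{-11 + \left(4 + \frac{4}{2}\right)} = \frac{1}{-11 + \left(4 + 4 \cdot \frac{1}{2}\right)} = \frac{1}{-11 + \left(4 + 2\right)} = \frac{1}{-11 + 6} = \frac{1}{-5} = - \frac{1}{5}$)
$\frac{-230 + \left(\frac{148}{-91} - \frac{51}{-54}\right)}{-431 + C{\left(-4 \right)}} = \frac{-230 + \left(\frac{148}{-91} - \frac{51}{-54}\right)}{-431 - \frac{1}{5}} = \frac{-230 + \left(148 \left(- \frac{1}{91}\right) - - \frac{17}{18}\right)}{- \frac{2156}{5}} = \left(-230 + \left(- \frac{148}{91} + \frac{17}{18}\right)\right) \left(- \frac{5}{2156}\right) = \left(-230 - \frac{1117}{1638}\right) \left(- \frac{5}{2156}\right) = \left(- \frac{377857}{1638}\right) \left(- \frac{5}{2156}\right) = \frac{1889285}{3531528}$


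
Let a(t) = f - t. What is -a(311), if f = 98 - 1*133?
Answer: 346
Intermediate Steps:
f = -35 (f = 98 - 133 = -35)
a(t) = -35 - t
-a(311) = -(-35 - 1*311) = -(-35 - 311) = -1*(-346) = 346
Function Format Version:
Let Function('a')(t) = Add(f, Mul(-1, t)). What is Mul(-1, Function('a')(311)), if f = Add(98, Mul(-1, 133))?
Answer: 346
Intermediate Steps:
f = -35 (f = Add(98, -133) = -35)
Function('a')(t) = Add(-35, Mul(-1, t))
Mul(-1, Function('a')(311)) = Mul(-1, Add(-35, Mul(-1, 311))) = Mul(-1, Add(-35, -311)) = Mul(-1, -346) = 346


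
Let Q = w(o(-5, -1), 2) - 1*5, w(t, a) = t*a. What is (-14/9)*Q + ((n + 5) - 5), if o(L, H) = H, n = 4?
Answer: 134/9 ≈ 14.889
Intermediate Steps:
w(t, a) = a*t
Q = -7 (Q = 2*(-1) - 1*5 = -2 - 5 = -7)
(-14/9)*Q + ((n + 5) - 5) = -14/9*(-7) + ((4 + 5) - 5) = -14*⅑*(-7) + (9 - 5) = -14/9*(-7) + 4 = 98/9 + 4 = 134/9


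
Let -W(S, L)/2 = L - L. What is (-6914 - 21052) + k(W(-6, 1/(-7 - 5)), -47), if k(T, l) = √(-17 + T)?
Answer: -27966 + I*√17 ≈ -27966.0 + 4.1231*I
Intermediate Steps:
W(S, L) = 0 (W(S, L) = -2*(L - L) = -2*0 = 0)
(-6914 - 21052) + k(W(-6, 1/(-7 - 5)), -47) = (-6914 - 21052) + √(-17 + 0) = -27966 + √(-17) = -27966 + I*√17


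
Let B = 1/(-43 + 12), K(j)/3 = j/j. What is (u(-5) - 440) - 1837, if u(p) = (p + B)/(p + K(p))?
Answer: -70509/31 ≈ -2274.5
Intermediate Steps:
K(j) = 3 (K(j) = 3*(j/j) = 3*1 = 3)
B = -1/31 (B = 1/(-31) = -1/31 ≈ -0.032258)
u(p) = (-1/31 + p)/(3 + p) (u(p) = (p - 1/31)/(p + 3) = (-1/31 + p)/(3 + p))
(u(-5) - 440) - 1837 = ((-1/31 - 5)/(3 - 5) - 440) - 1837 = (-156/31/(-2) - 440) - 1837 = (-½*(-156/31) - 440) - 1837 = (78/31 - 440) - 1837 = -13562/31 - 1837 = -70509/31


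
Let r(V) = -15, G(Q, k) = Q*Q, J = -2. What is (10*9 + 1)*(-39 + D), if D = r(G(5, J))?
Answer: -4914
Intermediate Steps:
G(Q, k) = Q²
D = -15
(10*9 + 1)*(-39 + D) = (10*9 + 1)*(-39 - 15) = (90 + 1)*(-54) = 91*(-54) = -4914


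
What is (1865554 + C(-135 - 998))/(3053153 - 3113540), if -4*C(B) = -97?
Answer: -7462313/241548 ≈ -30.894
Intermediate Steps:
C(B) = 97/4 (C(B) = -1/4*(-97) = 97/4)
(1865554 + C(-135 - 998))/(3053153 - 3113540) = (1865554 + 97/4)/(3053153 - 3113540) = (7462313/4)/(-60387) = (7462313/4)*(-1/60387) = -7462313/241548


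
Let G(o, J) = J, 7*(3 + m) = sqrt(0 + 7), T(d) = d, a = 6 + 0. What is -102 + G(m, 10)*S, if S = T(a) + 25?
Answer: 208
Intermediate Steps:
a = 6
S = 31 (S = 6 + 25 = 31)
m = -3 + sqrt(7)/7 (m = -3 + sqrt(0 + 7)/7 = -3 + sqrt(7)/7 ≈ -2.6220)
-102 + G(m, 10)*S = -102 + 10*31 = -102 + 310 = 208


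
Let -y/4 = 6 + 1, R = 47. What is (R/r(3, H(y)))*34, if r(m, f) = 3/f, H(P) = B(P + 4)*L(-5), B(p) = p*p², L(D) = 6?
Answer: -44181504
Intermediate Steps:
B(p) = p³
y = -28 (y = -4*(6 + 1) = -4*7 = -28)
H(P) = 6*(4 + P)³ (H(P) = (P + 4)³*6 = (4 + P)³*6 = 6*(4 + P)³)
(R/r(3, H(y)))*34 = (47/((3/((6*(4 - 28)³)))))*34 = (47/((3/((6*(-24)³)))))*34 = (47/((3/((6*(-13824))))))*34 = (47/((3/(-82944))))*34 = (47/((3*(-1/82944))))*34 = (47/(-1/27648))*34 = (47*(-27648))*34 = -1299456*34 = -44181504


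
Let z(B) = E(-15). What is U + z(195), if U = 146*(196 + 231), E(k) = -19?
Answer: 62323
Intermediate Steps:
z(B) = -19
U = 62342 (U = 146*427 = 62342)
U + z(195) = 62342 - 19 = 62323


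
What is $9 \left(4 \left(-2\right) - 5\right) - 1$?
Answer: $-118$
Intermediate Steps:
$9 \left(4 \left(-2\right) - 5\right) - 1 = 9 \left(-8 - 5\right) - 1 = 9 \left(-13\right) - 1 = -117 - 1 = -118$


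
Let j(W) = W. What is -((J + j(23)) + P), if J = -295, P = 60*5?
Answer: -28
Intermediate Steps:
P = 300
-((J + j(23)) + P) = -((-295 + 23) + 300) = -(-272 + 300) = -1*28 = -28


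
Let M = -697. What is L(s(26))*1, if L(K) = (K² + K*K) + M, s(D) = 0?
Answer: -697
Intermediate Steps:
L(K) = -697 + 2*K² (L(K) = (K² + K*K) - 697 = (K² + K²) - 697 = 2*K² - 697 = -697 + 2*K²)
L(s(26))*1 = (-697 + 2*0²)*1 = (-697 + 2*0)*1 = (-697 + 0)*1 = -697*1 = -697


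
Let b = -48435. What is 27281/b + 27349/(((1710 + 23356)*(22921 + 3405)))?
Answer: -18001066675181/31961651837460 ≈ -0.56321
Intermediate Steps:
27281/b + 27349/(((1710 + 23356)*(22921 + 3405))) = 27281/(-48435) + 27349/(((1710 + 23356)*(22921 + 3405))) = 27281*(-1/48435) + 27349/((25066*26326)) = -27281/48435 + 27349/659887516 = -18001066675181/31961651837460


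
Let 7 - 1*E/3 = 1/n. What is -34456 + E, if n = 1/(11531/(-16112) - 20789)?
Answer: 450074977/16112 ≈ 27934.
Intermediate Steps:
n = -16112/334963899 (n = 1/(11531*(-1/16112) - 20789) = 1/(-11531/16112 - 20789) = 1/(-334963899/16112) = -16112/334963899 ≈ -4.8101e-5)
E = 1005230049/16112 (E = 21 - 3/(-16112/334963899) = 21 - 3*(-334963899/16112) = 21 + 1004891697/16112 = 1005230049/16112 ≈ 62390.)
-34456 + E = -34456 + 1005230049/16112 = 450074977/16112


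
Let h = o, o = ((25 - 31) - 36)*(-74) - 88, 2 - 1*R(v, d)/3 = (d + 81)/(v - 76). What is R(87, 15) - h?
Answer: -33442/11 ≈ -3040.2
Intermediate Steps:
R(v, d) = 6 - 3*(81 + d)/(-76 + v) (R(v, d) = 6 - 3*(d + 81)/(v - 76) = 6 - 3*(81 + d)/(-76 + v))
o = 3020 (o = (-6 - 36)*(-74) - 88 = -42*(-74) - 88 = 3108 - 88 = 3020)
h = 3020
R(87, 15) - h = 3*(-233 - 1*15 + 2*87)/(-76 + 87) - 1*3020 = 3*(-233 - 15 + 174)/11 - 3020 = 3*(1/11)*(-74) - 3020 = -222/11 - 3020 = -33442/11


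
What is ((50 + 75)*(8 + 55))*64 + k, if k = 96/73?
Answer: 36792096/73 ≈ 5.0400e+5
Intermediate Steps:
k = 96/73 (k = 96*(1/73) = 96/73 ≈ 1.3151)
((50 + 75)*(8 + 55))*64 + k = ((50 + 75)*(8 + 55))*64 + 96/73 = (125*63)*64 + 96/73 = 7875*64 + 96/73 = 504000 + 96/73 = 36792096/73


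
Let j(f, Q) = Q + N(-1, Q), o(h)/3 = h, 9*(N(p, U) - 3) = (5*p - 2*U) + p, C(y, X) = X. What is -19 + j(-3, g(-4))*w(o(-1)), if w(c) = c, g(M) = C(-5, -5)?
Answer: -43/3 ≈ -14.333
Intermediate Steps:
g(M) = -5
N(p, U) = 3 - 2*U/9 + 2*p/3 (N(p, U) = 3 + ((5*p - 2*U) + p)/9 = 3 + ((-2*U + 5*p) + p)/9 = 3 + (-2*U + 6*p)/9 = 3 + (-2*U/9 + 2*p/3) = 3 - 2*U/9 + 2*p/3)
o(h) = 3*h
j(f, Q) = 7/3 + 7*Q/9 (j(f, Q) = Q + (3 - 2*Q/9 + (⅔)*(-1)) = Q + (3 - 2*Q/9 - ⅔) = Q + (7/3 - 2*Q/9) = 7/3 + 7*Q/9)
-19 + j(-3, g(-4))*w(o(-1)) = -19 + (7/3 + (7/9)*(-5))*(3*(-1)) = -19 + (7/3 - 35/9)*(-3) = -19 - 14/9*(-3) = -19 + 14/3 = -43/3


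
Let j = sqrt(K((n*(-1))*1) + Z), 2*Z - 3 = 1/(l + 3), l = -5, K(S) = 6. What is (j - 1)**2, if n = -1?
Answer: 33/4 - sqrt(29) ≈ 2.8648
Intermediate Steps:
Z = 5/4 (Z = 3/2 + 1/(2*(-5 + 3)) = 3/2 + (1/2)/(-2) = 3/2 + (1/2)*(-1/2) = 3/2 - 1/4 = 5/4 ≈ 1.2500)
j = sqrt(29)/2 (j = sqrt(6 + 5/4) = sqrt(29/4) = sqrt(29)/2 ≈ 2.6926)
(j - 1)**2 = (sqrt(29)/2 - 1)**2 = (-1 + sqrt(29)/2)**2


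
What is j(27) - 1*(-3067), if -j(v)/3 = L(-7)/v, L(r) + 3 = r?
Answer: 27613/9 ≈ 3068.1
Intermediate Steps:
L(r) = -3 + r
j(v) = 30/v (j(v) = -3*(-3 - 7)/v = -(-30)/v = 30/v)
j(27) - 1*(-3067) = 30/27 - 1*(-3067) = 30*(1/27) + 3067 = 10/9 + 3067 = 27613/9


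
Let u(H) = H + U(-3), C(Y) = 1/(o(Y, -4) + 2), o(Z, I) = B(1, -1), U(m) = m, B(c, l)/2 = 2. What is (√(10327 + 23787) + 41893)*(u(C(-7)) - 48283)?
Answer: -12137030495/6 - 289715*√34114/6 ≈ -2.0318e+9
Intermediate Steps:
B(c, l) = 4 (B(c, l) = 2*2 = 4)
o(Z, I) = 4
C(Y) = ⅙ (C(Y) = 1/(4 + 2) = 1/6 = ⅙)
u(H) = -3 + H (u(H) = H - 3 = -3 + H)
(√(10327 + 23787) + 41893)*(u(C(-7)) - 48283) = (√(10327 + 23787) + 41893)*((-3 + ⅙) - 48283) = (√34114 + 41893)*(-17/6 - 48283) = (41893 + √34114)*(-289715/6) = -12137030495/6 - 289715*√34114/6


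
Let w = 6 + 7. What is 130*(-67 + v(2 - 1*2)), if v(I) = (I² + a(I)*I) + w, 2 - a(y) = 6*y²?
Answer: -7020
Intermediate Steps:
a(y) = 2 - 6*y²
w = 13
v(I) = 13 + I² + I*(2 - 6*I²) (v(I) = (I² + (2 - 6*I²)*I) + 13 = (I² + I*(2 - 6*I²)) + 13 = 13 + I² + I*(2 - 6*I²))
130*(-67 + v(2 - 1*2)) = 130*(-67 + (13 + (2 - 1*2)² - 6*(2 - 1*2)³ + 2*(2 - 1*2))) = 130*(-67 + (13 + (2 - 2)² - 6*(2 - 2)³ + 2*(2 - 2))) = 130*(-67 + (13 + 0² - 6*0³ + 2*0)) = 130*(-67 + (13 + 0 - 6*0 + 0)) = 130*(-67 + (13 + 0 + 0 + 0)) = 130*(-67 + 13) = 130*(-54) = -7020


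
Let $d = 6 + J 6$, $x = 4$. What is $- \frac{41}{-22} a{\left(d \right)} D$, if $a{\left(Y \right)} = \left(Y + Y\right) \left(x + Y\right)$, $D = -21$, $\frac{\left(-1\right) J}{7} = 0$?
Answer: $- \frac{51660}{11} \approx -4696.4$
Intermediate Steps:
$J = 0$ ($J = \left(-7\right) 0 = 0$)
$d = 6$ ($d = 6 + 0 \cdot 6 = 6 + 0 = 6$)
$a{\left(Y \right)} = 2 Y \left(4 + Y\right)$ ($a{\left(Y \right)} = \left(Y + Y\right) \left(4 + Y\right) = 2 Y \left(4 + Y\right)$)
$- \frac{41}{-22} a{\left(d \right)} D = - \frac{41}{-22} \cdot 2 \cdot 6 \left(4 + 6\right) \left(-21\right) = \left(-41\right) \left(- \frac{1}{22}\right) 2 \cdot 6 \cdot 10 \left(-21\right) = \frac{41}{22} \cdot 120 \left(-21\right) = \frac{2460}{11} \left(-21\right) = - \frac{51660}{11}$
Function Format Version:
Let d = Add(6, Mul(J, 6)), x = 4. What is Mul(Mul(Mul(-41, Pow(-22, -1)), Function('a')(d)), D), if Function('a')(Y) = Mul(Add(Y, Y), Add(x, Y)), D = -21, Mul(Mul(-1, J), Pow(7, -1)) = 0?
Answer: Rational(-51660, 11) ≈ -4696.4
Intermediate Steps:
J = 0 (J = Mul(-7, 0) = 0)
d = 6 (d = Add(6, Mul(0, 6)) = Add(6, 0) = 6)
Function('a')(Y) = Mul(2, Y, Add(4, Y)) (Function('a')(Y) = Mul(Add(Y, Y), Add(4, Y)) = Mul(Mul(2, Y), Add(4, Y)) = Mul(2, Y, Add(4, Y)))
Mul(Mul(Mul(-41, Pow(-22, -1)), Function('a')(d)), D) = Mul(Mul(Mul(-41, Pow(-22, -1)), Mul(2, 6, Add(4, 6))), -21) = Mul(Mul(Mul(-41, Rational(-1, 22)), Mul(2, 6, 10)), -21) = Mul(Mul(Rational(41, 22), 120), -21) = Mul(Rational(2460, 11), -21) = Rational(-51660, 11)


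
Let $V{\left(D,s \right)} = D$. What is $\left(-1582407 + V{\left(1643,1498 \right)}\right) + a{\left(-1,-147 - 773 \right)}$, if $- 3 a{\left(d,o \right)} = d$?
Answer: $- \frac{4742291}{3} \approx -1.5808 \cdot 10^{6}$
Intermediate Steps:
$a{\left(d,o \right)} = - \frac{d}{3}$
$\left(-1582407 + V{\left(1643,1498 \right)}\right) + a{\left(-1,-147 - 773 \right)} = \left(-1582407 + 1643\right) - - \frac{1}{3} = -1580764 + \frac{1}{3} = - \frac{4742291}{3}$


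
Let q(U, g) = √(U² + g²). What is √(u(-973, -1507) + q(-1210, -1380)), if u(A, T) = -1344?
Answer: √(-1344 + 10*√33685) ≈ 22.166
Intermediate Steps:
√(u(-973, -1507) + q(-1210, -1380)) = √(-1344 + √((-1210)² + (-1380)²)) = √(-1344 + √(1464100 + 1904400)) = √(-1344 + √3368500) = √(-1344 + 10*√33685)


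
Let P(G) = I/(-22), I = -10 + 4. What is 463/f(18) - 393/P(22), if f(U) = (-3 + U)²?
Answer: -323762/225 ≈ -1438.9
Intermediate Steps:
I = -6
P(G) = 3/11 (P(G) = -6/(-22) = -6*(-1/22) = 3/11)
463/f(18) - 393/P(22) = 463/((-3 + 18)²) - 393/3/11 = 463/(15²) - 393*11/3 = 463/225 - 1441 = -323762/225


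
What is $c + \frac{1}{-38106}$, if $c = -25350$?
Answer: $- \frac{965987101}{38106} \approx -25350.0$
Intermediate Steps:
$c + \frac{1}{-38106} = -25350 + \frac{1}{-38106} = -25350 - \frac{1}{38106} = - \frac{965987101}{38106}$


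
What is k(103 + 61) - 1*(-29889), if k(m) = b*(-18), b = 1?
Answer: 29871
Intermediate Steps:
k(m) = -18 (k(m) = 1*(-18) = -18)
k(103 + 61) - 1*(-29889) = -18 - 1*(-29889) = -18 + 29889 = 29871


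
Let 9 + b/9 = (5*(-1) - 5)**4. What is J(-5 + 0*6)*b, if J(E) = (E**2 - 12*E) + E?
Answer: 7193520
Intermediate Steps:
b = 89919 (b = -81 + 9*(5*(-1) - 5)**4 = -81 + 9*(-5 - 5)**4 = -81 + 9*(-10)**4 = -81 + 9*10000 = -81 + 90000 = 89919)
J(E) = E**2 - 11*E
J(-5 + 0*6)*b = ((-5 + 0*6)*(-11 + (-5 + 0*6)))*89919 = ((-5 + 0)*(-11 + (-5 + 0)))*89919 = -5*(-11 - 5)*89919 = -5*(-16)*89919 = 80*89919 = 7193520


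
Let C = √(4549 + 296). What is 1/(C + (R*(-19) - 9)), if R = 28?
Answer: -541/287836 - √4845/287836 ≈ -0.0021214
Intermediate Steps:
C = √4845 ≈ 69.606
1/(C + (R*(-19) - 9)) = 1/(√4845 + (28*(-19) - 9)) = 1/(√4845 + (-532 - 9)) = 1/(√4845 - 541) = 1/(-541 + √4845)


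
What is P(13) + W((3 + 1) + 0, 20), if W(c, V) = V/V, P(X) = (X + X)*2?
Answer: 53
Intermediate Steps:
P(X) = 4*X (P(X) = (2*X)*2 = 4*X)
W(c, V) = 1
P(13) + W((3 + 1) + 0, 20) = 4*13 + 1 = 52 + 1 = 53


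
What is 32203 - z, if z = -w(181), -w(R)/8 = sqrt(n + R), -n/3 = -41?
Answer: 32203 - 32*sqrt(19) ≈ 32064.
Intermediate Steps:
n = 123 (n = -3*(-41) = 123)
w(R) = -8*sqrt(123 + R)
z = 32*sqrt(19) (z = -(-8)*sqrt(123 + 181) = -(-8)*sqrt(304) = -(-8)*4*sqrt(19) = -(-32)*sqrt(19) = 32*sqrt(19) ≈ 139.48)
32203 - z = 32203 - 32*sqrt(19)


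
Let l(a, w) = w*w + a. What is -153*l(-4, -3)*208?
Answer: -159120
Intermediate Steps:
l(a, w) = a + w² (l(a, w) = w² + a = a + w²)
-153*l(-4, -3)*208 = -153*(-4 + (-3)²)*208 = -153*(-4 + 9)*208 = -153*5*208 = -765*208 = -159120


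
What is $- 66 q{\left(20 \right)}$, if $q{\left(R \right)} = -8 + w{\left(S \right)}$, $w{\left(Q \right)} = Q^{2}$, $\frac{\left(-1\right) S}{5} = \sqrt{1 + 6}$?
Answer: $-11022$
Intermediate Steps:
$S = - 5 \sqrt{7}$ ($S = - 5 \sqrt{1 + 6} = - 5 \sqrt{7} \approx -13.229$)
$q{\left(R \right)} = 167$ ($q{\left(R \right)} = -8 + \left(- 5 \sqrt{7}\right)^{2} = -8 + 175 = 167$)
$- 66 q{\left(20 \right)} = \left(-66\right) 167 = -11022$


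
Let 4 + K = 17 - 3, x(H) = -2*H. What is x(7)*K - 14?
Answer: -154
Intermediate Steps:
K = 10 (K = -4 + (17 - 3) = -4 + 14 = 10)
x(7)*K - 14 = -2*7*10 - 14 = -14*10 - 14 = -140 - 14 = -154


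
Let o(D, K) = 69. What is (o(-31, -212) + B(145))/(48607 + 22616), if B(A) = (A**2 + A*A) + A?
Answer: 14088/23741 ≈ 0.59340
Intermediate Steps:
B(A) = A + 2*A**2 (B(A) = (A**2 + A**2) + A = 2*A**2 + A = A + 2*A**2)
(o(-31, -212) + B(145))/(48607 + 22616) = (69 + 145*(1 + 2*145))/(48607 + 22616) = (69 + 145*(1 + 290))/71223 = (69 + 145*291)*(1/71223) = (69 + 42195)*(1/71223) = 42264*(1/71223) = 14088/23741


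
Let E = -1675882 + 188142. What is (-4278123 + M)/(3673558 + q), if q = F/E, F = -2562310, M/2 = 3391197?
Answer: 372570413754/546530174123 ≈ 0.68170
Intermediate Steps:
M = 6782394 (M = 2*3391197 = 6782394)
E = -1487740
q = 256231/148774 (q = -2562310/(-1487740) = -2562310*(-1/1487740) = 256231/148774 ≈ 1.7223)
(-4278123 + M)/(3673558 + q) = (-4278123 + 6782394)/(3673558 + 256231/148774) = 2504271/(546530174123/148774) = 2504271*(148774/546530174123) = 372570413754/546530174123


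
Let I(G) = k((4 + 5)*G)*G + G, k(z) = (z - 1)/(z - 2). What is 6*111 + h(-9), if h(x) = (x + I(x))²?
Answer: 9569898/6889 ≈ 1389.2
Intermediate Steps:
k(z) = (-1 + z)/(-2 + z)
I(G) = G + G*(-1 + 9*G)/(-2 + 9*G) (I(G) = ((-1 + (4 + 5)*G)/(-2 + (4 + 5)*G))*G + G = ((-1 + 9*G)/(-2 + 9*G))*G + G = G*(-1 + 9*G)/(-2 + 9*G) + G = G + G*(-1 + 9*G)/(-2 + 9*G))
h(x) = (x + 3*x*(-1 + 6*x)/(-2 + 9*x))²
6*111 + h(-9) = 6*111 + (-9)²*(-5 + 27*(-9))²/(-2 + 9*(-9))² = 666 + 81*(-5 - 243)²/(-2 - 81)² = 666 + 81*(-248)²/(-83)² = 666 + 81*61504*(1/6889) = 666 + 4981824/6889 = 9569898/6889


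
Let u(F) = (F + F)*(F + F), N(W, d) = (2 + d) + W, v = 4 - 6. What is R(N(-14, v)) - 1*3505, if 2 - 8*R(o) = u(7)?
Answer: -14117/4 ≈ -3529.3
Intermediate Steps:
v = -2
N(W, d) = 2 + W + d
u(F) = 4*F**2 (u(F) = (2*F)*(2*F) = 4*F**2)
R(o) = -97/4 (R(o) = 1/4 - 7**2/2 = 1/4 - 49/2 = -97/4)
R(N(-14, v)) - 1*3505 = -97/4 - 1*3505 = -97/4 - 3505 = -14117/4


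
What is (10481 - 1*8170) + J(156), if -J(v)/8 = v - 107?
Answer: 1919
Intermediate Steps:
J(v) = 856 - 8*v (J(v) = -8*(v - 107) = -8*(-107 + v) = 856 - 8*v)
(10481 - 1*8170) + J(156) = (10481 - 1*8170) + (856 - 8*156) = (10481 - 8170) + (856 - 1248) = 2311 - 392 = 1919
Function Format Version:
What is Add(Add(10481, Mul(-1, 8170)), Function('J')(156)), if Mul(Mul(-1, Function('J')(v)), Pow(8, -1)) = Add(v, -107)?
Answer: 1919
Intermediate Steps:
Function('J')(v) = Add(856, Mul(-8, v)) (Function('J')(v) = Mul(-8, Add(v, -107)) = Mul(-8, Add(-107, v)) = Add(856, Mul(-8, v)))
Add(Add(10481, Mul(-1, 8170)), Function('J')(156)) = Add(Add(10481, Mul(-1, 8170)), Add(856, Mul(-8, 156))) = Add(Add(10481, -8170), Add(856, -1248)) = Add(2311, -392) = 1919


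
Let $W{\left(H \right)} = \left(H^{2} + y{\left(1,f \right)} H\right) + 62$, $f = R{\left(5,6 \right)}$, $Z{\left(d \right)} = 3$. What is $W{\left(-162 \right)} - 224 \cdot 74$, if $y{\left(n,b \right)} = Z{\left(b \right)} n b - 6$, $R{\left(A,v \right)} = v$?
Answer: $7786$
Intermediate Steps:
$f = 6$
$y{\left(n,b \right)} = -6 + 3 b n$ ($y{\left(n,b \right)} = 3 n b - 6 = 3 b n - 6 = -6 + 3 b n$)
$W{\left(H \right)} = 62 + H^{2} + 12 H$ ($W{\left(H \right)} = \left(H^{2} + \left(-6 + 3 \cdot 6 \cdot 1\right) H\right) + 62 = \left(H^{2} + \left(-6 + 18\right) H\right) + 62 = \left(H^{2} + 12 H\right) + 62 = 62 + H^{2} + 12 H$)
$W{\left(-162 \right)} - 224 \cdot 74 = \left(62 + \left(-162\right)^{2} + 12 \left(-162\right)\right) - 224 \cdot 74 = \left(62 + 26244 - 1944\right) - 16576 = 24362 - 16576 = 7786$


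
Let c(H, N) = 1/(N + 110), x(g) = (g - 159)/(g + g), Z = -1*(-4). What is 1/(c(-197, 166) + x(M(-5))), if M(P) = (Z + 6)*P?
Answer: 3450/7223 ≈ 0.47764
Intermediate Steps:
Z = 4
M(P) = 10*P (M(P) = (4 + 6)*P = 10*P)
x(g) = (-159 + g)/(2*g) (x(g) = (-159 + g)/((2*g)) = (-159 + g)*(1/(2*g)) = (-159 + g)/(2*g))
c(H, N) = 1/(110 + N)
1/(c(-197, 166) + x(M(-5))) = 1/(1/(110 + 166) + (-159 + 10*(-5))/(2*((10*(-5))))) = 1/(1/276 + (1/2)*(-159 - 50)/(-50)) = 1/(1/276 + (1/2)*(-1/50)*(-209)) = 1/(1/276 + 209/100) = 1/(7223/3450) = 3450/7223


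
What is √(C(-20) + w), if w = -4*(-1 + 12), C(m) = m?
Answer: 8*I ≈ 8.0*I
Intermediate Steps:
w = -44 (w = -4*11 = -44)
√(C(-20) + w) = √(-20 - 44) = √(-64) = 8*I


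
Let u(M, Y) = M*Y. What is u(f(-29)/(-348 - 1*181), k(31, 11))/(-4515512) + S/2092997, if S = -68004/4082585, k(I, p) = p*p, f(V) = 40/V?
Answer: -5758477712900021/73990255177039447124255 ≈ -7.7828e-8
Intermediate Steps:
k(I, p) = p²
S = -68004/4082585 (S = -68004*1/4082585 = -68004/4082585 ≈ -0.016657)
u(f(-29)/(-348 - 1*181), k(31, 11))/(-4515512) + S/2092997 = (((40/(-29))/(-348 - 1*181))*11²)/(-4515512) - 68004/4082585/2092997 = (((40*(-1/29))/(-348 - 181))*121)*(-1/4515512) - 68004/4082585*1/2092997 = (-40/29/(-529)*121)*(-1/4515512) - 68004/8544838157245 = (-40/29*(-1/529)*121)*(-1/4515512) - 68004/8544838157245 = ((40/15341)*121)*(-1/4515512) - 68004/8544838157245 = (4840/15341)*(-1/4515512) - 68004/8544838157245 = -605/8659058699 - 68004/8544838157245 = -5758477712900021/73990255177039447124255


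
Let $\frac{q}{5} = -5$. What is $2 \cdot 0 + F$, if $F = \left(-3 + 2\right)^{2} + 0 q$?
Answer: $1$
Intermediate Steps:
$q = -25$ ($q = 5 \left(-5\right) = -25$)
$F = 1$ ($F = \left(-3 + 2\right)^{2} + 0 \left(-25\right) = \left(-1\right)^{2} + 0 = 1 + 0 = 1$)
$2 \cdot 0 + F = 2 \cdot 0 + 1 = 0 + 1 = 1$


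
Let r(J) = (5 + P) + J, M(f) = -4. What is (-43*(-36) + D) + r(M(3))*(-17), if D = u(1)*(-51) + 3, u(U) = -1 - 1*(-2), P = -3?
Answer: 1534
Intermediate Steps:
r(J) = 2 + J (r(J) = (5 - 3) + J = 2 + J)
u(U) = 1 (u(U) = -1 + 2 = 1)
D = -48 (D = 1*(-51) + 3 = -51 + 3 = -48)
(-43*(-36) + D) + r(M(3))*(-17) = (-43*(-36) - 48) + (2 - 4)*(-17) = (1548 - 48) - 2*(-17) = 1500 + 34 = 1534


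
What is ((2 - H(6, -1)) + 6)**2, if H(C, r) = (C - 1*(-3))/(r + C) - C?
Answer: 3721/25 ≈ 148.84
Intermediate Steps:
H(C, r) = -C + (3 + C)/(C + r) (H(C, r) = (C + 3)/(C + r) - C = (3 + C)/(C + r) - C = -C + (3 + C)/(C + r))
((2 - H(6, -1)) + 6)**2 = ((2 - (3 + 6 - 1*6**2 - 1*6*(-1))/(6 - 1)) + 6)**2 = ((2 - (3 + 6 - 1*36 + 6)/5) + 6)**2 = ((2 - (3 + 6 - 36 + 6)/5) + 6)**2 = ((2 - (-21)/5) + 6)**2 = ((2 - 1*(-21/5)) + 6)**2 = ((2 + 21/5) + 6)**2 = (31/5 + 6)**2 = (61/5)**2 = 3721/25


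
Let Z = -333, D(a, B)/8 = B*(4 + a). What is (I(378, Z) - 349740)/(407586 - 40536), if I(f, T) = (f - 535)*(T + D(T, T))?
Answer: -45967017/122350 ≈ -375.70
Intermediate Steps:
D(a, B) = 8*B*(4 + a) (D(a, B) = 8*(B*(4 + a)) = 8*B*(4 + a))
I(f, T) = (-535 + f)*(T + 8*T*(4 + T)) (I(f, T) = (f - 535)*(T + 8*T*(4 + T)) = (-535 + f)*(T + 8*T*(4 + T)))
(I(378, Z) - 349740)/(407586 - 40536) = (-333*(-17655 + 378 - 4280*(-333) + 8*378*(4 - 333)) - 349740)/(407586 - 40536) = (-333*(-17655 + 378 + 1425240 + 8*378*(-329)) - 349740)/367050 = (-333*(-17655 + 378 + 1425240 - 994896) - 349740)*(1/367050) = (-333*413067 - 349740)*(1/367050) = (-137551311 - 349740)*(1/367050) = -137901051*1/367050 = -45967017/122350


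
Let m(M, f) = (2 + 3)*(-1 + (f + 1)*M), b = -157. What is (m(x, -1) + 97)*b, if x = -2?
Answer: -14444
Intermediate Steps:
m(M, f) = -5 + 5*M*(1 + f) (m(M, f) = 5*(-1 + (1 + f)*M) = 5*(-1 + M*(1 + f)) = -5 + 5*M*(1 + f))
(m(x, -1) + 97)*b = ((-5 + 5*(-2) + 5*(-2)*(-1)) + 97)*(-157) = ((-5 - 10 + 10) + 97)*(-157) = (-5 + 97)*(-157) = 92*(-157) = -14444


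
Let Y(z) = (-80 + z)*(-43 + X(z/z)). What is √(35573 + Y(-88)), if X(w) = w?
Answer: √42629 ≈ 206.47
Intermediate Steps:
Y(z) = 3360 - 42*z (Y(z) = (-80 + z)*(-43 + z/z) = (-80 + z)*(-43 + 1) = (-80 + z)*(-42) = 3360 - 42*z)
√(35573 + Y(-88)) = √(35573 + (3360 - 42*(-88))) = √(35573 + (3360 + 3696)) = √(35573 + 7056) = √42629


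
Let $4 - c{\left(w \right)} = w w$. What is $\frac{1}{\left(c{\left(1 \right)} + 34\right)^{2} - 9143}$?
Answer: $- \frac{1}{7774} \approx -0.00012863$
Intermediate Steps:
$c{\left(w \right)} = 4 - w^{2}$ ($c{\left(w \right)} = 4 - w w = 4 - w^{2}$)
$\frac{1}{\left(c{\left(1 \right)} + 34\right)^{2} - 9143} = \frac{1}{\left(\left(4 - 1^{2}\right) + 34\right)^{2} - 9143} = \frac{1}{\left(\left(4 - 1\right) + 34\right)^{2} - 9143} = \frac{1}{\left(3 + 34\right)^{2} - 9143} = \frac{1}{37^{2} - 9143} = \frac{1}{1369 - 9143} = \frac{1}{-7774} = - \frac{1}{7774}$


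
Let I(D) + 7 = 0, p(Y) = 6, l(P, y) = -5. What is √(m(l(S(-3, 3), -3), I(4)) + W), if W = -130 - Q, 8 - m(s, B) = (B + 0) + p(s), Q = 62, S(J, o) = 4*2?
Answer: I*√183 ≈ 13.528*I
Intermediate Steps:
S(J, o) = 8
I(D) = -7 (I(D) = -7 + 0 = -7)
m(s, B) = 2 - B (m(s, B) = 8 - ((B + 0) + 6) = 8 - (B + 6) = 8 - (6 + B) = 8 + (-6 - B) = 2 - B)
W = -192 (W = -130 - 1*62 = -130 - 62 = -192)
√(m(l(S(-3, 3), -3), I(4)) + W) = √((2 - 1*(-7)) - 192) = √((2 + 7) - 192) = √(9 - 192) = √(-183) = I*√183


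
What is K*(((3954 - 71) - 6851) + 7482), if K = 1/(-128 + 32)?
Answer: -2257/48 ≈ -47.021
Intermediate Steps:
K = -1/96 (K = 1/(-96) = -1/96 ≈ -0.010417)
K*(((3954 - 71) - 6851) + 7482) = -(((3954 - 71) - 6851) + 7482)/96 = -((3883 - 6851) + 7482)/96 = -(-2968 + 7482)/96 = -1/96*4514 = -2257/48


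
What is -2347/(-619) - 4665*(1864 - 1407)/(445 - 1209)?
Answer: 1321442303/472916 ≈ 2794.2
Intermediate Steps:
-2347/(-619) - 4665*(1864 - 1407)/(445 - 1209) = -2347*(-1/619) - 4665/((-764/457)) = 2347/619 - 4665/((-764*1/457)) = 2347/619 - 4665/(-764/457) = 2347/619 - 4665*(-457/764) = 2347/619 + 2131905/764 = 1321442303/472916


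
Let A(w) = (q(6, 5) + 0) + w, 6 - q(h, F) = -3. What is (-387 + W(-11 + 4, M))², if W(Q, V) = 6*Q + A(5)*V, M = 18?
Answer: 31329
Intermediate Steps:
q(h, F) = 9 (q(h, F) = 6 - 1*(-3) = 6 + 3 = 9)
A(w) = 9 + w (A(w) = (9 + 0) + w = 9 + w)
W(Q, V) = 6*Q + 14*V (W(Q, V) = 6*Q + (9 + 5)*V = 6*Q + 14*V)
(-387 + W(-11 + 4, M))² = (-387 + (6*(-11 + 4) + 14*18))² = (-387 + (6*(-7) + 252))² = (-387 + (-42 + 252))² = (-387 + 210)² = (-177)² = 31329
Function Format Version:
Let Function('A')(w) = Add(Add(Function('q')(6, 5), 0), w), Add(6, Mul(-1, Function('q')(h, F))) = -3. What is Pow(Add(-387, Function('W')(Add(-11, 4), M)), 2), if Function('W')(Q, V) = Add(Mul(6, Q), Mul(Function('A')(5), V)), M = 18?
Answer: 31329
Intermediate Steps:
Function('q')(h, F) = 9 (Function('q')(h, F) = Add(6, Mul(-1, -3)) = Add(6, 3) = 9)
Function('A')(w) = Add(9, w) (Function('A')(w) = Add(Add(9, 0), w) = Add(9, w))
Function('W')(Q, V) = Add(Mul(6, Q), Mul(14, V)) (Function('W')(Q, V) = Add(Mul(6, Q), Mul(Add(9, 5), V)) = Add(Mul(6, Q), Mul(14, V)))
Pow(Add(-387, Function('W')(Add(-11, 4), M)), 2) = Pow(Add(-387, Add(Mul(6, Add(-11, 4)), Mul(14, 18))), 2) = Pow(Add(-387, Add(Mul(6, -7), 252)), 2) = Pow(Add(-387, Add(-42, 252)), 2) = Pow(Add(-387, 210), 2) = Pow(-177, 2) = 31329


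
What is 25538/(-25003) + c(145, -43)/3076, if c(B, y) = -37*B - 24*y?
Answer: -186892887/76909228 ≈ -2.4300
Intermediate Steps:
25538/(-25003) + c(145, -43)/3076 = 25538/(-25003) + (-37*145 - 24*(-43))/3076 = 25538*(-1/25003) + (-5365 + 1032)*(1/3076) = -25538/25003 - 4333*1/3076 = -25538/25003 - 4333/3076 = -186892887/76909228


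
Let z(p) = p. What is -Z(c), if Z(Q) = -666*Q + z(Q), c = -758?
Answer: -504070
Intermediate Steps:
Z(Q) = -665*Q (Z(Q) = -666*Q + Q = -665*Q)
-Z(c) = -(-665)*(-758) = -1*504070 = -504070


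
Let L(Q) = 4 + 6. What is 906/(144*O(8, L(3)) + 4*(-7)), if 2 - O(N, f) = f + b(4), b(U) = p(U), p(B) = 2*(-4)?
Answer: -453/14 ≈ -32.357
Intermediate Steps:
p(B) = -8
b(U) = -8
L(Q) = 10
O(N, f) = 10 - f (O(N, f) = 2 - (f - 8) = 2 - (-8 + f) = 2 + (8 - f) = 10 - f)
906/(144*O(8, L(3)) + 4*(-7)) = 906/(144*(10 - 1*10) + 4*(-7)) = 906/(144*(10 - 10) - 28) = 906/(144*0 - 28) = 906/(0 - 28) = 906/(-28) = 906*(-1/28) = -453/14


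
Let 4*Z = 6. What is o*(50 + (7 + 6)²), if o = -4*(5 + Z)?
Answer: -5694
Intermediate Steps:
Z = 3/2 (Z = (¼)*6 = 3/2 ≈ 1.5000)
o = -26 (o = -4*(5 + 3/2) = -4*13/2 = -26)
o*(50 + (7 + 6)²) = -26*(50 + (7 + 6)²) = -26*(50 + 13²) = -26*(50 + 169) = -26*219 = -5694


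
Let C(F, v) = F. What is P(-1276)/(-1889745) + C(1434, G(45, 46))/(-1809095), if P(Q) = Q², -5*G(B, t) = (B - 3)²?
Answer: -10720854382/12431739021 ≈ -0.86238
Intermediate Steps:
G(B, t) = -(-3 + B)²/5 (G(B, t) = -(B - 3)²/5 = -(-3 + B)²/5)
P(-1276)/(-1889745) + C(1434, G(45, 46))/(-1809095) = (-1276)²/(-1889745) + 1434/(-1809095) = 1628176*(-1/1889745) + 1434*(-1/1809095) = -148016/171795 - 1434/1809095 = -10720854382/12431739021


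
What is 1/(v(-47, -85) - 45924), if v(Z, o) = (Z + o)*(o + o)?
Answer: -1/23484 ≈ -4.2582e-5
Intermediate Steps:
v(Z, o) = 2*o*(Z + o) (v(Z, o) = (Z + o)*(2*o) = 2*o*(Z + o))
1/(v(-47, -85) - 45924) = 1/(2*(-85)*(-47 - 85) - 45924) = 1/(2*(-85)*(-132) - 45924) = 1/(22440 - 45924) = 1/(-23484) = -1/23484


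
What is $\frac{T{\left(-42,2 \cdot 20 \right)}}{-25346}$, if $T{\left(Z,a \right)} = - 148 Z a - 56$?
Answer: $- \frac{5404}{551} \approx -9.8076$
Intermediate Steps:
$T{\left(Z,a \right)} = -56 - 148 Z a$ ($T{\left(Z,a \right)} = - 148 Z a - 56 = -56 - 148 Z a$)
$\frac{T{\left(-42,2 \cdot 20 \right)}}{-25346} = \frac{-56 - - 6216 \cdot 2 \cdot 20}{-25346} = \left(-56 - \left(-6216\right) 40\right) \left(- \frac{1}{25346}\right) = \left(-56 + 248640\right) \left(- \frac{1}{25346}\right) = 248584 \left(- \frac{1}{25346}\right) = - \frac{5404}{551}$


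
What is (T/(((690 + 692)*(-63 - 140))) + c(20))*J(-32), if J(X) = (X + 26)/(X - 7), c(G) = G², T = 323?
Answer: 112218077/1823549 ≈ 61.538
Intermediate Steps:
J(X) = (26 + X)/(-7 + X)
(T/(((690 + 692)*(-63 - 140))) + c(20))*J(-32) = (323/(((690 + 692)*(-63 - 140))) + 20²)*((26 - 32)/(-7 - 32)) = (323/((1382*(-203))) + 400)*(-6/(-39)) = (323/(-280546) + 400)*(-1/39*(-6)) = (323*(-1/280546) + 400)*(2/13) = (-323/280546 + 400)*(2/13) = (112218077/280546)*(2/13) = 112218077/1823549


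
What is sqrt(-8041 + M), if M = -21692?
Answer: I*sqrt(29733) ≈ 172.43*I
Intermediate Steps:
sqrt(-8041 + M) = sqrt(-8041 - 21692) = sqrt(-29733) = I*sqrt(29733)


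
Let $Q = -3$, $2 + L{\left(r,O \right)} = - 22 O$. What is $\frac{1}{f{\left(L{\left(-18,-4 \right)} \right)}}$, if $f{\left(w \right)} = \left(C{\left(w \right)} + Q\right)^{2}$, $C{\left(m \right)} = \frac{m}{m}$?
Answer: $\frac{1}{4} \approx 0.25$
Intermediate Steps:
$L{\left(r,O \right)} = -2 - 22 O$
$C{\left(m \right)} = 1$
$f{\left(w \right)} = 4$ ($f{\left(w \right)} = \left(1 - 3\right)^{2} = \left(-2\right)^{2} = 4$)
$\frac{1}{f{\left(L{\left(-18,-4 \right)} \right)}} = \frac{1}{4}$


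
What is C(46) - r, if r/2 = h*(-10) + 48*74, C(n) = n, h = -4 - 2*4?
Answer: -7298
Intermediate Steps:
h = -12 (h = -4 - 8 = -12)
r = 7344 (r = 2*(-12*(-10) + 48*74) = 2*(120 + 3552) = 2*3672 = 7344)
C(46) - r = 46 - 1*7344 = 46 - 7344 = -7298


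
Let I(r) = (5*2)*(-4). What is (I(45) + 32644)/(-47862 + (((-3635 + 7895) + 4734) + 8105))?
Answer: -32604/30763 ≈ -1.0598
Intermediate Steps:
I(r) = -40 (I(r) = 10*(-4) = -40)
(I(45) + 32644)/(-47862 + (((-3635 + 7895) + 4734) + 8105)) = (-40 + 32644)/(-47862 + (((-3635 + 7895) + 4734) + 8105)) = 32604/(-47862 + ((4260 + 4734) + 8105)) = 32604/(-47862 + (8994 + 8105)) = 32604/(-47862 + 17099) = 32604/(-30763) = 32604*(-1/30763) = -32604/30763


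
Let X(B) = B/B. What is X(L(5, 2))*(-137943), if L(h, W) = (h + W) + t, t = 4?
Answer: -137943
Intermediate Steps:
L(h, W) = 4 + W + h (L(h, W) = (h + W) + 4 = (W + h) + 4 = 4 + W + h)
X(B) = 1
X(L(5, 2))*(-137943) = 1*(-137943) = -137943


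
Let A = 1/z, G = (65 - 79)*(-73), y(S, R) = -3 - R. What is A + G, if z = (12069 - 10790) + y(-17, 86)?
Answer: 1216181/1190 ≈ 1022.0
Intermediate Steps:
G = 1022 (G = -14*(-73) = 1022)
z = 1190 (z = (12069 - 10790) + (-3 - 1*86) = 1279 + (-3 - 86) = 1279 - 89 = 1190)
A = 1/1190 ≈ 0.00084034
A + G = 1/1190 + 1022 = 1216181/1190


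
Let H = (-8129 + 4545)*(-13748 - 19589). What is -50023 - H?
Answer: -119529831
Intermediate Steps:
H = 119479808 (H = -3584*(-33337) = 119479808)
-50023 - H = -50023 - 1*119479808 = -50023 - 119479808 = -119529831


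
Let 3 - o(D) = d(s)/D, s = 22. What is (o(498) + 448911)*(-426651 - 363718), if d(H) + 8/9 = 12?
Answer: -795124036946656/2241 ≈ -3.5481e+11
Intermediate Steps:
d(H) = 100/9 (d(H) = -8/9 + 12 = 100/9)
o(D) = 3 - 100/(9*D)
(o(498) + 448911)*(-426651 - 363718) = ((3 - 100/9/498) + 448911)*(-426651 - 363718) = ((3 - 100/9*1/498) + 448911)*(-790369) = ((3 - 50/2241) + 448911)*(-790369) = (6673/2241 + 448911)*(-790369) = (1006016224/2241)*(-790369) = -795124036946656/2241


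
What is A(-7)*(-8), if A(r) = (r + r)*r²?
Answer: 5488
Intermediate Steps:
A(r) = 2*r³ (A(r) = (2*r)*r² = 2*r³)
A(-7)*(-8) = (2*(-7)³)*(-8) = (2*(-343))*(-8) = -686*(-8) = 5488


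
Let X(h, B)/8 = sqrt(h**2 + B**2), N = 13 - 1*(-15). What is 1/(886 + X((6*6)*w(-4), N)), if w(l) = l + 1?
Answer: -443/5838 + 8*sqrt(778)/2919 ≈ 0.00056225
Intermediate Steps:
N = 28 (N = 13 + 15 = 28)
w(l) = 1 + l
X(h, B) = 8*sqrt(B**2 + h**2) (X(h, B) = 8*sqrt(h**2 + B**2) = 8*sqrt(B**2 + h**2))
1/(886 + X((6*6)*w(-4), N)) = 1/(886 + 8*sqrt(28**2 + ((6*6)*(1 - 4))**2)) = 1/(886 + 8*sqrt(784 + (36*(-3))**2)) = 1/(886 + 8*sqrt(784 + (-108)**2)) = 1/(886 + 8*sqrt(784 + 11664)) = 1/(886 + 8*sqrt(12448)) = 1/(886 + 8*(4*sqrt(778))) = 1/(886 + 32*sqrt(778))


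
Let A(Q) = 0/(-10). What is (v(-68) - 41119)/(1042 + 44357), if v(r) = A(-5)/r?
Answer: -41119/45399 ≈ -0.90572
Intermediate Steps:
A(Q) = 0 (A(Q) = 0*(-⅒) = 0)
v(r) = 0 (v(r) = 0/r = 0)
(v(-68) - 41119)/(1042 + 44357) = (0 - 41119)/(1042 + 44357) = -41119/45399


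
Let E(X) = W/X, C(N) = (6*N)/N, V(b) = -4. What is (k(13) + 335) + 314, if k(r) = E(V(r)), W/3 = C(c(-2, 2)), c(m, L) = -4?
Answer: 1289/2 ≈ 644.50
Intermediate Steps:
C(N) = 6
W = 18 (W = 3*6 = 18)
E(X) = 18/X
k(r) = -9/2 (k(r) = 18/(-4) = 18*(-1/4) = -9/2)
(k(13) + 335) + 314 = (-9/2 + 335) + 314 = 661/2 + 314 = 1289/2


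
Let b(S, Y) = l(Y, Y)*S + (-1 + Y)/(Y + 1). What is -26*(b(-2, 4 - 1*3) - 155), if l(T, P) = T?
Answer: 4082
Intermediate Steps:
b(S, Y) = S*Y + (-1 + Y)/(1 + Y) (b(S, Y) = Y*S + (-1 + Y)/(Y + 1) = S*Y + (-1 + Y)/(1 + Y))
-26*(b(-2, 4 - 1*3) - 155) = -26*((-1 + (4 - 1*3) - 2*(4 - 1*3) - 2*(4 - 1*3)**2)/(1 + (4 - 1*3)) - 155) = -26*((-1 + (4 - 3) - 2*(4 - 3) - 2*(4 - 3)**2)/(1 + (4 - 3)) - 155) = -26*((-1 + 1 - 2*1 - 2*1**2)/(1 + 1) - 155) = -26*((-1 + 1 - 2 - 2*1)/2 - 155) = -26*((-1 + 1 - 2 - 2)/2 - 155) = -26*((1/2)*(-4) - 155) = -26*(-2 - 155) = -26*(-157) = 4082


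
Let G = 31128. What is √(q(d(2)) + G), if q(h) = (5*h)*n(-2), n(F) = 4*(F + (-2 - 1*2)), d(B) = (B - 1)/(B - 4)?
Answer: 2*√7797 ≈ 176.60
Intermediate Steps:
d(B) = (-1 + B)/(-4 + B)
n(F) = -16 + 4*F (n(F) = 4*(F + (-2 - 2)) = 4*(F - 4) = 4*(-4 + F) = -16 + 4*F)
q(h) = -120*h (q(h) = (5*h)*(-16 + 4*(-2)) = (5*h)*(-16 - 8) = (5*h)*(-24) = -120*h)
√(q(d(2)) + G) = √(-120*(-1 + 2)/(-4 + 2) + 31128) = √(-120/(-2) + 31128) = √(-(-60) + 31128) = √(-120*(-½) + 31128) = √(60 + 31128) = √31188 = 2*√7797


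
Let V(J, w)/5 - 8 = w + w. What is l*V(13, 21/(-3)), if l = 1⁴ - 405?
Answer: 12120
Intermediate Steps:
V(J, w) = 40 + 10*w (V(J, w) = 40 + 5*(w + w) = 40 + 5*(2*w) = 40 + 10*w)
l = -404 (l = 1 - 405 = -404)
l*V(13, 21/(-3)) = -404*(40 + 10*(21/(-3))) = -404*(40 + 10*(21*(-⅓))) = -404*(40 + 10*(-7)) = -404*(40 - 70) = -404*(-30) = 12120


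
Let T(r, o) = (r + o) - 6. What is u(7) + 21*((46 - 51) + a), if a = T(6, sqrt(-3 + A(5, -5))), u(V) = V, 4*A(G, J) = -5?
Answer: -98 + 21*I*sqrt(17)/2 ≈ -98.0 + 43.293*I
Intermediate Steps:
A(G, J) = -5/4 (A(G, J) = (1/4)*(-5) = -5/4)
T(r, o) = -6 + o + r (T(r, o) = (o + r) - 6 = -6 + o + r)
a = I*sqrt(17)/2 (a = -6 + sqrt(-3 - 5/4) + 6 = -6 + sqrt(-17/4) + 6 = -6 + I*sqrt(17)/2 + 6 = I*sqrt(17)/2 ≈ 2.0616*I)
u(7) + 21*((46 - 51) + a) = 7 + 21*((46 - 51) + I*sqrt(17)/2) = 7 + 21*(-5 + I*sqrt(17)/2) = 7 + (-105 + 21*I*sqrt(17)/2) = -98 + 21*I*sqrt(17)/2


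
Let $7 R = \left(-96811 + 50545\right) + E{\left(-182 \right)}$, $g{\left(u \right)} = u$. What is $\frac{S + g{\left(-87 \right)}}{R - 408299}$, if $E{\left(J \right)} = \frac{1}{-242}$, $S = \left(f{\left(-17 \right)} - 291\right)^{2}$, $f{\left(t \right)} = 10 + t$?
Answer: $- \frac{150286598}{702854879} \approx -0.21382$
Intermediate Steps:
$S = 88804$ ($S = \left(\left(10 - 17\right) - 291\right)^{2} = \left(-7 - 291\right)^{2} = \left(-298\right)^{2} = 88804$)
$E{\left(J \right)} = - \frac{1}{242}$
$R = - \frac{11196373}{1694}$ ($R = \frac{\left(-96811 + 50545\right) - \frac{1}{242}}{7} = \frac{-46266 - \frac{1}{242}}{7} = \frac{1}{7} \left(- \frac{11196373}{242}\right) = - \frac{11196373}{1694} \approx -6609.4$)
$\frac{S + g{\left(-87 \right)}}{R - 408299} = \frac{88804 - 87}{- \frac{11196373}{1694} - 408299} = \frac{88717}{- \frac{702854879}{1694}} = 88717 \left(- \frac{1694}{702854879}\right) = - \frac{150286598}{702854879}$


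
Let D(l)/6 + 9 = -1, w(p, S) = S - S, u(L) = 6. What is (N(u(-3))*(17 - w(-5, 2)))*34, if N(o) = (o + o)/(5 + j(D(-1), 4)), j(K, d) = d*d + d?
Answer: 6936/25 ≈ 277.44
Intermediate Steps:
w(p, S) = 0
D(l) = -60 (D(l) = -54 + 6*(-1) = -54 - 6 = -60)
j(K, d) = d + d**2 (j(K, d) = d**2 + d = d + d**2)
N(o) = 2*o/25 (N(o) = (o + o)/(5 + 4*(1 + 4)) = (2*o)/(5 + 4*5) = (2*o)/(5 + 20) = (2*o)/25 = (2*o)*(1/25) = 2*o/25)
(N(u(-3))*(17 - w(-5, 2)))*34 = (((2/25)*6)*(17 - 1*0))*34 = (12*(17 + 0)/25)*34 = ((12/25)*17)*34 = (204/25)*34 = 6936/25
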